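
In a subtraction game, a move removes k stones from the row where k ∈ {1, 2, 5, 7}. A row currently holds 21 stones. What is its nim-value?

0

Grundy values for subtraction set {1, 2, 5, 7}:
k:     0  1  2  3  4  5  6  7  8  9 10 11 12 13 14 15 16 17 18 19 20 21
g(k):  0  1  2  0  1  2  0  1  2  0  1  2  0  1  2  0  1  2  0  1  2  0
So g(21) = 0.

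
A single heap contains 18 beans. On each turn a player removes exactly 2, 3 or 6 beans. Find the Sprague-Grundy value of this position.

Grundy values for subtraction set {2, 3, 6}:
k:     0  1  2  3  4  5  6  7  8  9 10 11 12 13 14 15 16 17 18
g(k):  0  0  1  1  2  0  3  1  2  0  0  1  1  2  0  3  1  2  0
So g(18) = 0.

0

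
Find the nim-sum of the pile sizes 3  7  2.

6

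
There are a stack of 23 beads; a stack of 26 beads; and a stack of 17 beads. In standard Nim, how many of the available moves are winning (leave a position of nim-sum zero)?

3

Nim-sum: 23 ⊕ 26 ⊕ 17 = 28.
The overall nim-sum is X = 28. A stack of size p has a winning move iff p XOR X < p (reduce it to p XOR X).
  23: 23 XOR 28 = 11 < 23 — winning move (to 11).
  26: 26 XOR 28 = 6 < 26 — winning move (to 6).
  17: 17 XOR 28 = 13 < 17 — winning move (to 13).
That gives 3 winning moves.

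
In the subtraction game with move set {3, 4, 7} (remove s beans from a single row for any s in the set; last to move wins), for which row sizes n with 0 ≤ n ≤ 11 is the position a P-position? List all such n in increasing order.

0, 1, 2, 10, 11

Grundy values for subtraction set {3, 4, 7}:
k:     0  1  2  3  4  5  6  7  8  9 10 11
g(k):  0  0  0  1  1  1  2  2  2  3  0  0
The P-positions (g = 0) in 0..11 are 0, 1, 2, 10, 11.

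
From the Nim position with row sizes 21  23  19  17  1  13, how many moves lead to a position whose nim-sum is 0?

1

In binary:
  10101  (21)
  10111  (23)
  10011  (19)
  10001  (17)
  00001  (1)
  01101  (13)
  -----
  01100  (12)
The overall nim-sum is X = 12. A row of size p has a winning move iff p XOR X < p (reduce it to p XOR X).
  21: 21 XOR 12 = 25 ≥ 21 — no move.
  23: 23 XOR 12 = 27 ≥ 23 — no move.
  19: 19 XOR 12 = 31 ≥ 19 — no move.
  17: 17 XOR 12 = 29 ≥ 17 — no move.
  1: 1 XOR 12 = 13 ≥ 1 — no move.
  13: 13 XOR 12 = 1 < 13 — winning move (to 1).
That gives 1 winning move.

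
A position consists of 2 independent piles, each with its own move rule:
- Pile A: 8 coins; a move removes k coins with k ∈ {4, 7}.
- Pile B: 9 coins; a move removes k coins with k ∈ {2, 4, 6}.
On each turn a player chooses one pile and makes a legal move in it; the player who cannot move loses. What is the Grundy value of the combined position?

2

Build the Grundy sequence for pile A with g(k) = mex{g(k−s) : s ∈ {4, 7}, s ≤ k}:
g(0) = mex{} = 0
g(1) = mex{} = 0
g(2) = mex{} = 0
g(3) = mex{} = 0
g(4) = mex{0} = 1
g(5) = mex{0} = 1
g(6) = mex{0} = 1
g(7) = mex{0} = 1
g(8) = mex{0,1} = 2
So g(8) = 2.
Build the Grundy sequence for pile B with g(k) = mex{g(k−s) : s ∈ {2, 4, 6}, s ≤ k}:
k:     0  1  2  3  4  5  6  7  8  9
g(k):  0  0  1  1  2  2  3  3  0  0
So g(9) = 0.
By the Sprague-Grundy theorem, the Grundy value of a sum of independent games is the XOR of the component values.
Combined value = 2 XOR 0 = 2.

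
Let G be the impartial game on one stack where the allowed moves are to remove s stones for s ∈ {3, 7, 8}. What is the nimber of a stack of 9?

1

Grundy values for subtraction set {3, 7, 8}:
g(0) = mex{} = 0
g(1) = mex{} = 0
g(2) = mex{} = 0
g(3) = mex{0} = 1
g(4) = mex{0} = 1
g(5) = mex{0} = 1
g(6) = mex{1} = 0
g(7) = mex{0,1} = 2
g(8) = mex{0,1} = 2
g(9) = mex{0} = 1
So g(9) = 1.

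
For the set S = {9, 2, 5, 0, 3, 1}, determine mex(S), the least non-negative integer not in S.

4

The values 0, 1, 2, 3 are all present; 4 is the first non-negative integer missing from the set.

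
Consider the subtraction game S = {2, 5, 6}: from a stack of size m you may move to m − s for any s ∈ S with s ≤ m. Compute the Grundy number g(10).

Build the Grundy sequence with g(k) = mex{g(k−s) : s ∈ {2, 5, 6}, s ≤ k}:
k:     0  1  2  3  4  5  6  7  8  9 10
g(k):  0  0  1  1  0  2  1  3  0  2  1
So g(10) = 1.

1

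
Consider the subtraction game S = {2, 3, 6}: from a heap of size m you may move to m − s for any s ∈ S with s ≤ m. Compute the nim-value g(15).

3

Build the Grundy sequence with g(k) = mex{g(k−s) : s ∈ {2, 3, 6}, s ≤ k}:
k:     0  1  2  3  4  5  6  7  8  9 10 11 12 13 14 15
g(k):  0  0  1  1  2  0  3  1  2  0  0  1  1  2  0  3
So g(15) = 3.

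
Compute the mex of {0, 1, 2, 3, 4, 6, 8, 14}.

5

The values 0, 1, 2, 3, 4 are all present; 5 is the first non-negative integer missing from the set.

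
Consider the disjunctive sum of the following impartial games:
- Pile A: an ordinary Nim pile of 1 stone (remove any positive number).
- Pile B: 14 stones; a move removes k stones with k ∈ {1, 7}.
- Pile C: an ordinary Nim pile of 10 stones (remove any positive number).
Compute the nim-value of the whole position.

11

Pile A is a plain Nim pile of size 1, so its Grundy value is 1.
Build the Grundy sequence for pile B with g(k) = mex{g(k−s) : s ∈ {1, 7}, s ≤ k}:
k:     0  1  2  3  4  5  6  7  8  9 10 11 12 13 14
g(k):  0  1  0  1  0  1  0  1  0  1  0  1  0  1  0
So g(14) = 0.
Pile C is a plain Nim pile of size 10, so its Grundy value is 10.
The value of a disjunctive sum is the nim-sum of the parts.
Combined value = 1 XOR 0 XOR 10 = 11.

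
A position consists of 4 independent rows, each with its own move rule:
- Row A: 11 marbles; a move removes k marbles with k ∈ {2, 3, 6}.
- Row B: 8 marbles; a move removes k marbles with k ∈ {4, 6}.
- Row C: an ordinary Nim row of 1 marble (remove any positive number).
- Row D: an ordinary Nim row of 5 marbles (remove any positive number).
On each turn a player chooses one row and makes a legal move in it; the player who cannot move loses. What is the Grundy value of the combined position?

Grundy values for row A (subtraction set {2, 3, 6}):
k:     0  1  2  3  4  5  6  7  8  9 10 11
g(k):  0  0  1  1  2  0  3  1  2  0  0  1
So g(11) = 1.
Build the Grundy sequence for row B with g(k) = mex{g(k−s) : s ∈ {4, 6}, s ≤ k}:
g(0) = mex{} = 0
g(1) = mex{} = 0
g(2) = mex{} = 0
g(3) = mex{} = 0
g(4) = mex{0} = 1
g(5) = mex{0} = 1
g(6) = mex{0} = 1
g(7) = mex{0} = 1
g(8) = mex{0,1} = 2
So g(8) = 2.
Row C is a plain Nim row of size 1, so its Grundy value is 1.
Row D is a plain Nim row of size 5, so its Grundy value is 5.
By the Sprague-Grundy theorem, the Grundy value of a sum of independent games is the XOR of the component values.
Combined value = 1 ⊕ 2 ⊕ 1 ⊕ 5 = 7.

7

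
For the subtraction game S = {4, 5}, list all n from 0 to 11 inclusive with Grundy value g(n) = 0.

0, 1, 2, 3, 9, 10, 11

Grundy values for subtraction set {4, 5}:
k:     0  1  2  3  4  5  6  7  8  9 10 11
g(k):  0  0  0  0  1  1  1  1  2  0  0  0
The P-positions (g = 0) in 0..11 are 0, 1, 2, 3, 9, 10, 11.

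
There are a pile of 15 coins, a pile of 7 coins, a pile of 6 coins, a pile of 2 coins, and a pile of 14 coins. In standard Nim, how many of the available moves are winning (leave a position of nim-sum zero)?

5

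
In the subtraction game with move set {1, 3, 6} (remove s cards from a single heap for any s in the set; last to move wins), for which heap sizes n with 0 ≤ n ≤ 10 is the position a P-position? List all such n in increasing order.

Compute g(0), g(1), … for moves {1, 3, 6}:
k:     0  1  2  3  4  5  6  7  8  9 10
g(k):  0  1  0  1  0  1  2  3  2  0  1
The P-positions (g = 0) in 0..10 are 0, 2, 4, 9.

0, 2, 4, 9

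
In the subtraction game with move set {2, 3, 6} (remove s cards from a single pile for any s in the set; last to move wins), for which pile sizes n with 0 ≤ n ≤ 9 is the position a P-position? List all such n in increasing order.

0, 1, 5, 9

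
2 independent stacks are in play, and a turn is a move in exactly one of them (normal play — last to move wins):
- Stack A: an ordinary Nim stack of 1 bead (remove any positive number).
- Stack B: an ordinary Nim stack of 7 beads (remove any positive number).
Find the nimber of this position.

Stack A is a plain Nim stack of size 1, so its Grundy value is 1.
Stack B is a plain Nim stack of size 7, so its Grundy value is 7.
The value of a disjunctive sum is the nim-sum of the parts.
Combined value = 1 ⊕ 7 = 6.

6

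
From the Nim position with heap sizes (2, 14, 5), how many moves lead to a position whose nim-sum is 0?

1

In binary:
  0010  (2)
  1110  (14)
  0101  (5)
  ----
  1001  (9)
The overall nim-sum is X = 9. A heap of size p has a winning move iff p XOR X < p (reduce it to p XOR X).
  2: 2 XOR 9 = 11 ≥ 2 — no move.
  14: 14 XOR 9 = 7 < 14 — winning move (to 7).
  5: 5 XOR 9 = 12 ≥ 5 — no move.
That gives 1 winning move.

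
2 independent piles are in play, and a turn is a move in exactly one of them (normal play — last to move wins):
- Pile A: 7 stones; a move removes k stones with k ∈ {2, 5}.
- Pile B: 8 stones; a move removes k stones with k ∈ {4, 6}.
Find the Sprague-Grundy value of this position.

2

For pile A, compute g(0), g(1), … with moves {2, 5}:
k:     0  1  2  3  4  5  6  7
g(k):  0  0  1  1  0  2  1  0
So g(7) = 0.
Grundy values for pile B (subtraction set {4, 6}):
k:     0  1  2  3  4  5  6  7  8
g(k):  0  0  0  0  1  1  1  1  2
So g(8) = 2.
By the Sprague-Grundy theorem, the Grundy value of a sum of independent games is the XOR of the component values.
Combined value = 0 ⊕ 2 = 2.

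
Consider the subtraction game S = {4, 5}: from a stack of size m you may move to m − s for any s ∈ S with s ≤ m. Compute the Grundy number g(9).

0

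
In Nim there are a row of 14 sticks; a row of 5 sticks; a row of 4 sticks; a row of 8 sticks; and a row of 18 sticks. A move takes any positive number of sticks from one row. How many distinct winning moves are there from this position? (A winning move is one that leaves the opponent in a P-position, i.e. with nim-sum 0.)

1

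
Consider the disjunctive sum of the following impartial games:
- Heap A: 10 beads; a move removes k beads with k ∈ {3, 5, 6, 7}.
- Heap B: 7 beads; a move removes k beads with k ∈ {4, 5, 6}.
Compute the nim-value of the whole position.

1

Build the Grundy sequence for heap A with g(k) = mex{g(k−s) : s ∈ {3, 5, 6, 7}, s ≤ k}:
k:     0  1  2  3  4  5  6  7  8  9 10
g(k):  0  0  0  1  1  1  2  2  2  3  0
So g(10) = 0.
For heap B, compute g(0), g(1), … with moves {4, 5, 6}:
k:     0  1  2  3  4  5  6  7
g(k):  0  0  0  0  1  1  1  1
So g(7) = 1.
By the Sprague-Grundy theorem, the Grundy value of a sum of independent games is the XOR of the component values.
Combined value = 0 ⊕ 1 = 1.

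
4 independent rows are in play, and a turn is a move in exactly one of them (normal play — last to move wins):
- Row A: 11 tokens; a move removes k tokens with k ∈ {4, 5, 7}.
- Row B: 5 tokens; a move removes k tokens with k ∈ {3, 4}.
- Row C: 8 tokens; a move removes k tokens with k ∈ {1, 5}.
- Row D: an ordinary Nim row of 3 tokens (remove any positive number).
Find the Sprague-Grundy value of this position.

Build the Grundy sequence for row A with g(k) = mex{g(k−s) : s ∈ {4, 5, 7}, s ≤ k}:
k:     0  1  2  3  4  5  6  7  8  9 10 11
g(k):  0  0  0  0  1  1  1  1  2  2  2  0
So g(11) = 0.
For row B, compute g(0), g(1), … with moves {3, 4}:
k:     0  1  2  3  4  5
g(k):  0  0  0  1  1  1
So g(5) = 1.
For row C, compute g(0), g(1), … with moves {1, 5}:
k:     0  1  2  3  4  5  6  7  8
g(k):  0  1  0  1  0  1  0  1  0
So g(8) = 0.
Row D is a plain Nim row of size 3, so its Grundy value is 3.
By the Sprague-Grundy theorem, the Grundy value of a sum of independent games is the XOR of the component values.
Combined value = 0 XOR 1 XOR 0 XOR 3 = 2.

2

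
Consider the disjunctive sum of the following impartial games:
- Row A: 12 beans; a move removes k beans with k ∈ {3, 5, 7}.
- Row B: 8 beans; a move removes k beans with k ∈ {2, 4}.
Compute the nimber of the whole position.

Grundy values for row A (subtraction set {3, 5, 7}):
k:     0  1  2  3  4  5  6  7  8  9 10 11 12
g(k):  0  0  0  1  1  1  2  2  2  3  0  0  0
So g(12) = 0.
For row B, compute g(0), g(1), … with moves {2, 4}:
k:     0  1  2  3  4  5  6  7  8
g(k):  0  0  1  1  2  2  0  0  1
So g(8) = 1.
The value of a disjunctive sum is the nim-sum of the parts.
Combined value = 0 XOR 1 = 1.

1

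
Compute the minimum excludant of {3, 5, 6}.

0 is not in the set, so the mex is 0.

0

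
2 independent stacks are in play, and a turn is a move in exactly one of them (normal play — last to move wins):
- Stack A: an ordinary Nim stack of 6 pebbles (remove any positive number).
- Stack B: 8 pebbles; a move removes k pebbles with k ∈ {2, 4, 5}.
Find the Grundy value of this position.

Stack A is a plain Nim stack of size 6, so its Grundy value is 6.
Grundy values for stack B (subtraction set {2, 4, 5}):
g(0) = mex{} = 0
g(1) = mex{} = 0
g(2) = mex{0} = 1
g(3) = mex{0} = 1
g(4) = mex{0,1} = 2
g(5) = mex{0,1} = 2
g(6) = mex{0,1,2} = 3
g(7) = mex{1,2} = 0
g(8) = mex{1,2,3} = 0
So g(8) = 0.
By the Sprague-Grundy theorem, the Grundy value of a sum of independent games is the XOR of the component values.
Combined value = 6 ⊕ 0 = 6.

6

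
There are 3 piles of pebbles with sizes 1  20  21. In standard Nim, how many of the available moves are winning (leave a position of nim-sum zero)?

Write each in binary and XOR column by column:
  00001  (1)
  10100  (20)
  10101  (21)
  -----
  00000  (0)
The nim-sum is already 0, so every move leaves a nonzero nim-sum — there are no winning moves.

0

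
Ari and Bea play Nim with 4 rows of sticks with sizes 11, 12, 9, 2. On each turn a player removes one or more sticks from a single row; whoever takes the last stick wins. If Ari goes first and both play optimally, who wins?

Ari wins

Compute the nim-sum pairwise:
11 ^ 12 = 7
7 ^ 9 = 14
14 ^ 2 = 12
The nim-sum is 12 ≠ 0, so this is an N-position: the player to move can win; Ari has a winning move.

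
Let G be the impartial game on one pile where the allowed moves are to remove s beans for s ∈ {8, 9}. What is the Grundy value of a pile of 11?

1

Grundy values for subtraction set {8, 9}:
g(0) = mex{} = 0
g(1) = mex{} = 0
g(2) = mex{} = 0
g(3) = mex{} = 0
g(4) = mex{} = 0
g(5) = mex{} = 0
g(6) = mex{} = 0
g(7) = mex{} = 0
g(8) = mex{0} = 1
g(9) = mex{0} = 1
g(10) = mex{0} = 1
g(11) = mex{0} = 1
So g(11) = 1.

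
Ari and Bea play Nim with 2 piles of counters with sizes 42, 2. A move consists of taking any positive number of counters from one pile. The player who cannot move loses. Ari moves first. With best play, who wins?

Ari wins

Nim-sum: 42 ^ 2 = 40.
The nim-sum is 40 ≠ 0, so this is an N-position: the player to move can win; Ari has a winning move.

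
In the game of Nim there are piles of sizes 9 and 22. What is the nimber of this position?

31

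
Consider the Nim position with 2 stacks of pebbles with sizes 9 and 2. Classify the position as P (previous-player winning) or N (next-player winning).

Compute the nim-sum pairwise:
9 ⊕ 2 = 11
The nim-sum is 11 ≠ 0, so this is an N-position: the player to move can win.

N-position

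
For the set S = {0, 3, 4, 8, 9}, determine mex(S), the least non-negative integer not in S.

0 is in the set but 1 is not, so the mex is 1.

1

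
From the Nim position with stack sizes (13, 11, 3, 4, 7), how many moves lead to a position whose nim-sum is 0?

3

Bitwise XOR of the heap sizes:
  1101  (13)
  1011  (11)
  0011  (3)
  0100  (4)
  0111  (7)
  ----
  0110  (6)
The overall nim-sum is X = 6. A stack of size p has a winning move iff p XOR X < p (reduce it to p XOR X).
  13: 13 XOR 6 = 11 < 13 — winning move (to 11).
  11: 11 XOR 6 = 13 ≥ 11 — no move.
  3: 3 XOR 6 = 5 ≥ 3 — no move.
  4: 4 XOR 6 = 2 < 4 — winning move (to 2).
  7: 7 XOR 6 = 1 < 7 — winning move (to 1).
That gives 3 winning moves.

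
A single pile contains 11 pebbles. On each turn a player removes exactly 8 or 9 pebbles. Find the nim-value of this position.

Compute g(0), g(1), … for moves {8, 9}:
k:     0  1  2  3  4  5  6  7  8  9 10 11
g(k):  0  0  0  0  0  0  0  0  1  1  1  1
So g(11) = 1.

1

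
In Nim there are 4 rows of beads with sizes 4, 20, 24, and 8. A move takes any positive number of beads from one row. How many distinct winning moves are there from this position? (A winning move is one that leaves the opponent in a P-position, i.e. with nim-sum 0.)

Nim-sum: 4 ^ 20 ^ 24 ^ 8 = 0.
The nim-sum is already 0, so every move leaves a nonzero nim-sum — there are no winning moves.

0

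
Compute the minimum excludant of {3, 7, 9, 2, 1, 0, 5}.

4

The values 0, 1, 2, 3 are all present; 4 is the first non-negative integer missing from the set.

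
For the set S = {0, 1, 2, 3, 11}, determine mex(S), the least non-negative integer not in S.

4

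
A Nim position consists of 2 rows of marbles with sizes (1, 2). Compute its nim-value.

3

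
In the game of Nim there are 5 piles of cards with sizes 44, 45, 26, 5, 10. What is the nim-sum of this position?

20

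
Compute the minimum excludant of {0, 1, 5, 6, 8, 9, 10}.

2

The values 0, 1 are all present; 2 is the first non-negative integer missing from the set.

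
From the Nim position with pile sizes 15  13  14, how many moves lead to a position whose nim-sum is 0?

Nim-sum: 15 ⊕ 13 ⊕ 14 = 12.
The overall nim-sum is X = 12. A pile of size p has a winning move iff p XOR X < p (reduce it to p XOR X).
  15: 15 XOR 12 = 3 < 15 — winning move (to 3).
  13: 13 XOR 12 = 1 < 13 — winning move (to 1).
  14: 14 XOR 12 = 2 < 14 — winning move (to 2).
That gives 3 winning moves.

3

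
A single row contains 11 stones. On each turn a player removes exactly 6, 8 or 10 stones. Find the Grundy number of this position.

1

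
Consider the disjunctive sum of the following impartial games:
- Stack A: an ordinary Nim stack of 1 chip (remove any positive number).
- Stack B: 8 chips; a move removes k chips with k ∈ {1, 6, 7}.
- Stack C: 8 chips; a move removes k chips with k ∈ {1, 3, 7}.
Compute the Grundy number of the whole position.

Stack A is a plain Nim stack of size 1, so its Grundy value is 1.
Build the Grundy sequence for stack B with g(k) = mex{g(k−s) : s ∈ {1, 6, 7}, s ≤ k}:
g(0) = mex{} = 0
g(1) = mex{0} = 1
g(2) = mex{1} = 0
g(3) = mex{0} = 1
g(4) = mex{1} = 0
g(5) = mex{0} = 1
g(6) = mex{0,1} = 2
g(7) = mex{0,1,2} = 3
g(8) = mex{0,1,3} = 2
So g(8) = 2.
Build the Grundy sequence for stack C with g(k) = mex{g(k−s) : s ∈ {1, 3, 7}, s ≤ k}:
k:     0  1  2  3  4  5  6  7  8
g(k):  0  1  0  1  0  1  0  1  0
So g(8) = 0.
The value of a disjunctive sum is the nim-sum of the parts.
Combined value = 1 XOR 2 XOR 0 = 3.

3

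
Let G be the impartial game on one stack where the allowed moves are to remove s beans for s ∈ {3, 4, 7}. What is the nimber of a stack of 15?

1

Grundy values for subtraction set {3, 4, 7}:
k:     0  1  2  3  4  5  6  7  8  9 10 11 12 13 14 15
g(k):  0  0  0  1  1  1  2  2  2  3  0  0  0  1  1  1
So g(15) = 1.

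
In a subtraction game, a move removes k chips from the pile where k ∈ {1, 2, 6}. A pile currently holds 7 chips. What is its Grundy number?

Compute g(0), g(1), … for moves {1, 2, 6}:
g(0) = mex{} = 0
g(1) = mex{0} = 1
g(2) = mex{0,1} = 2
g(3) = mex{1,2} = 0
g(4) = mex{0,2} = 1
g(5) = mex{0,1} = 2
g(6) = mex{0,1,2} = 3
g(7) = mex{1,2,3} = 0
So g(7) = 0.

0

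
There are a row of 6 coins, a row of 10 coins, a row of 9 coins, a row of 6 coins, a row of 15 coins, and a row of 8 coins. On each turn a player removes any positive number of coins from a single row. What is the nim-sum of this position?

Compute the nim-sum pairwise:
6 ^ 10 = 12
12 ^ 9 = 5
5 ^ 6 = 3
3 ^ 15 = 12
12 ^ 8 = 4

4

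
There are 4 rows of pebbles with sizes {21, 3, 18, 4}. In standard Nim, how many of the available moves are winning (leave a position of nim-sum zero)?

Compute the nim-sum pairwise:
21 XOR 3 = 22
22 XOR 18 = 4
4 XOR 4 = 0
The nim-sum is already 0, so every move leaves a nonzero nim-sum — there are no winning moves.

0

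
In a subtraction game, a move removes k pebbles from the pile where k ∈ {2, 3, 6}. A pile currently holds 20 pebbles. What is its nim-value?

Build the Grundy sequence with g(k) = mex{g(k−s) : s ∈ {2, 3, 6}, s ≤ k}:
k:     0  1  2  3  4  5  6  7  8  9 10 11 12 13 14 15 16 17 18 19 20
g(k):  0  0  1  1  2  0  3  1  2  0  0  1  1  2  0  3  1  2  0  0  1
So g(20) = 1.

1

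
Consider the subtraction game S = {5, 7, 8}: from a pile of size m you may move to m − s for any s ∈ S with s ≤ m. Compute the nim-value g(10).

2

Grundy values for subtraction set {5, 7, 8}:
k:     0  1  2  3  4  5  6  7  8  9 10
g(k):  0  0  0  0  0  1  1  1  1  1  2
So g(10) = 2.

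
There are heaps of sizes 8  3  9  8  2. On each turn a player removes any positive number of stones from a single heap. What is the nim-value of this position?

Compute the nim-sum pairwise:
8 XOR 3 = 11
11 XOR 9 = 2
2 XOR 8 = 10
10 XOR 2 = 8

8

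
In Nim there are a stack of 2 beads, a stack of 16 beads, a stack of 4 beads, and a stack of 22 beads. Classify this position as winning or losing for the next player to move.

Losing position

Bitwise XOR of the heap sizes:
  00010  (2)
  10000  (16)
  00100  (4)
  10110  (22)
  -----
  00000  (0)
The nim-sum is 0, so this is a P-position: the player to move is in a losing position under optimal play.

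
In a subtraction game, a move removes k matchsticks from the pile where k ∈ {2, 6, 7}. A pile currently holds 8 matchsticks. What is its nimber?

Build the Grundy sequence with g(k) = mex{g(k−s) : s ∈ {2, 6, 7}, s ≤ k}:
g(0) = mex{} = 0
g(1) = mex{} = 0
g(2) = mex{0} = 1
g(3) = mex{0} = 1
g(4) = mex{1} = 0
g(5) = mex{1} = 0
g(6) = mex{0} = 1
g(7) = mex{0} = 1
g(8) = mex{0,1} = 2
So g(8) = 2.

2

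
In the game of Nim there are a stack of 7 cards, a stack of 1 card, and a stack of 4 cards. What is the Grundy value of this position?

2

Write each in binary and XOR column by column:
  111  (7)
  001  (1)
  100  (4)
  ---
  010  (2)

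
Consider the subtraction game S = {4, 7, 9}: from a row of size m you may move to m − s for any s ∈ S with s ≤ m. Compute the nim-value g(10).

2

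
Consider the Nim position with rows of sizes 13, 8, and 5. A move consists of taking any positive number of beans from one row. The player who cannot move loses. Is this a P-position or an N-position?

P-position

Write each in binary and XOR column by column:
  1101  (13)
  1000  (8)
  0101  (5)
  ----
  0000  (0)
The nim-sum is 0, so this is a P-position: the player to move is in a losing position under optimal play.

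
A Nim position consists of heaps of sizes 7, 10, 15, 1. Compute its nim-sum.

Compute the nim-sum pairwise:
7 ⊕ 10 = 13
13 ⊕ 15 = 2
2 ⊕ 1 = 3

3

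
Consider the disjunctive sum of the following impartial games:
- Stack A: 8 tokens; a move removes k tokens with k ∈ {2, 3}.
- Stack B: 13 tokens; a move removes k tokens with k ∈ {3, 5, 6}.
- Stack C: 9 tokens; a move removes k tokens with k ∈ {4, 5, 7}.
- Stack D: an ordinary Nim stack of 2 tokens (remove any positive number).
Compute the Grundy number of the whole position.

0

Build the Grundy sequence for stack A with g(k) = mex{g(k−s) : s ∈ {2, 3}, s ≤ k}:
k:     0  1  2  3  4  5  6  7  8
g(k):  0  0  1  1  2  0  0  1  1
So g(8) = 1.
For stack B, compute g(0), g(1), … with moves {3, 5, 6}:
k:     0  1  2  3  4  5  6  7  8  9 10 11 12 13
g(k):  0  0  0  1  1  1  2  2  2  0  0  0  1  1
So g(13) = 1.
For stack C, compute g(0), g(1), … with moves {4, 5, 7}:
g(0) = mex{} = 0
g(1) = mex{} = 0
g(2) = mex{} = 0
g(3) = mex{} = 0
g(4) = mex{0} = 1
g(5) = mex{0} = 1
g(6) = mex{0} = 1
g(7) = mex{0} = 1
g(8) = mex{0,1} = 2
g(9) = mex{0,1} = 2
So g(9) = 2.
Stack D is a plain Nim stack of size 2, so its Grundy value is 2.
The value of a disjunctive sum is the nim-sum of the parts.
Combined value = 1 XOR 1 XOR 2 XOR 2 = 0.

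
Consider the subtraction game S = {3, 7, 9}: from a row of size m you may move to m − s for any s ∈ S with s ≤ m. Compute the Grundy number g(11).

Build the Grundy sequence with g(k) = mex{g(k−s) : s ∈ {3, 7, 9}, s ≤ k}:
k:     0  1  2  3  4  5  6  7  8  9 10 11
g(k):  0  0  0  1  1  1  0  2  2  1  3  3
So g(11) = 3.

3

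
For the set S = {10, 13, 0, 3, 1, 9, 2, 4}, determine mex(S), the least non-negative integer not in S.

The values 0, 1, 2, 3, 4 are all present; 5 is the first non-negative integer missing from the set.

5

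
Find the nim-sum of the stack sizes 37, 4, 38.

7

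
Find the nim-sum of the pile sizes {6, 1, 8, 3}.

Nim-sum: 6 XOR 1 XOR 8 XOR 3 = 12.

12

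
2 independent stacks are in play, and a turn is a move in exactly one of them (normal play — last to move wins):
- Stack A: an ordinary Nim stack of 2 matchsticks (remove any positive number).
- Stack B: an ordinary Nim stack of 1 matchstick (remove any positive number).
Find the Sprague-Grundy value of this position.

Stack A is a plain Nim stack of size 2, so its Grundy value is 2.
Stack B is a plain Nim stack of size 1, so its Grundy value is 1.
By the Sprague-Grundy theorem, the Grundy value of a sum of independent games is the XOR of the component values.
Combined value = 2 XOR 1 = 3.

3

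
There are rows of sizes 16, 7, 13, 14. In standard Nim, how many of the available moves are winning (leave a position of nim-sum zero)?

Nim-sum: 16 ⊕ 7 ⊕ 13 ⊕ 14 = 20.
The overall nim-sum is X = 20. A row of size p has a winning move iff p XOR X < p (reduce it to p XOR X).
  16: 16 XOR 20 = 4 < 16 — winning move (to 4).
  7: 7 XOR 20 = 19 ≥ 7 — no move.
  13: 13 XOR 20 = 25 ≥ 13 — no move.
  14: 14 XOR 20 = 26 ≥ 14 — no move.
That gives 1 winning move.

1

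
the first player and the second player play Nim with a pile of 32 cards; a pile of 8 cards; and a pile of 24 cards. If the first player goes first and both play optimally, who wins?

the first player wins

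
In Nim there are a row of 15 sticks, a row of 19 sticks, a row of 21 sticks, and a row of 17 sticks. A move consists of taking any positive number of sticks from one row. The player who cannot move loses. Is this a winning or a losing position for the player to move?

Nim-sum: 15 ^ 19 ^ 21 ^ 17 = 24.
The nim-sum is 24 ≠ 0, so this is an N-position: the player to move can win.

Winning position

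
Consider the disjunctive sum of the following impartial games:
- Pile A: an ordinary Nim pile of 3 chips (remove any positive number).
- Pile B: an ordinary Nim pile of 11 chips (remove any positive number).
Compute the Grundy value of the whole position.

8

Pile A is a plain Nim pile of size 3, so its Grundy value is 3.
Pile B is a plain Nim pile of size 11, so its Grundy value is 11.
The value of a disjunctive sum is the nim-sum of the parts.
Combined value = 3 XOR 11 = 8.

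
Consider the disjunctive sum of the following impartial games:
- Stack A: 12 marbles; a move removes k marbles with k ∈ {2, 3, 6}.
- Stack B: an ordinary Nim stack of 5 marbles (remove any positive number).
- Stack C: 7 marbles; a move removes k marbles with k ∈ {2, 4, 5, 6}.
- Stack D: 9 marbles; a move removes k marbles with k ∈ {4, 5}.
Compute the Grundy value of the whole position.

Build the Grundy sequence for stack A with g(k) = mex{g(k−s) : s ∈ {2, 3, 6}, s ≤ k}:
g(0) = mex{} = 0
g(1) = mex{} = 0
g(2) = mex{0} = 1
g(3) = mex{0} = 1
g(4) = mex{0,1} = 2
g(5) = mex{1} = 0
g(6) = mex{0,1,2} = 3
g(7) = mex{0,2} = 1
g(8) = mex{0,1,3} = 2
g(9) = mex{1,3} = 0
g(10) = mex{1,2} = 0
g(11) = mex{0,2} = 1
g(12) = mex{0,3} = 1
So g(12) = 1.
Stack B is a plain Nim stack of size 5, so its Grundy value is 5.
Grundy values for stack C (subtraction set {2, 4, 5, 6}):
g(0) = mex{} = 0
g(1) = mex{} = 0
g(2) = mex{0} = 1
g(3) = mex{0} = 1
g(4) = mex{0,1} = 2
g(5) = mex{0,1} = 2
g(6) = mex{0,1,2} = 3
g(7) = mex{0,1,2} = 3
So g(7) = 3.
For stack D, compute g(0), g(1), … with moves {4, 5}:
g(0) = mex{} = 0
g(1) = mex{} = 0
g(2) = mex{} = 0
g(3) = mex{} = 0
g(4) = mex{0} = 1
g(5) = mex{0} = 1
g(6) = mex{0} = 1
g(7) = mex{0} = 1
g(8) = mex{0,1} = 2
g(9) = mex{1} = 0
So g(9) = 0.
By the Sprague-Grundy theorem, the Grundy value of a sum of independent games is the XOR of the component values.
Combined value = 1 ⊕ 5 ⊕ 3 ⊕ 0 = 7.

7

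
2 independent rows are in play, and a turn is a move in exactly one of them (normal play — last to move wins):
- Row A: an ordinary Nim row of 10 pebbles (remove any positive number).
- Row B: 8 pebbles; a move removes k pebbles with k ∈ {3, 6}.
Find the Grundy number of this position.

8

Row A is a plain Nim row of size 10, so its Grundy value is 10.
For row B, compute g(0), g(1), … with moves {3, 6}:
k:     0  1  2  3  4  5  6  7  8
g(k):  0  0  0  1  1  1  2  2  2
So g(8) = 2.
The value of a disjunctive sum is the nim-sum of the parts.
Combined value = 10 XOR 2 = 8.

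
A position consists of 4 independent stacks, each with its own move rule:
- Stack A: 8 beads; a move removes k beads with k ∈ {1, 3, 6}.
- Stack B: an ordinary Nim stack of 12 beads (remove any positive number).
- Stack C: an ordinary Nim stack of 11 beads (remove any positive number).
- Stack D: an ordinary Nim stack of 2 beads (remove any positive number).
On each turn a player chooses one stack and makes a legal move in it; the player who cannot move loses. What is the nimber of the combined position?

7

Grundy values for stack A (subtraction set {1, 3, 6}):
g(0) = mex{} = 0
g(1) = mex{0} = 1
g(2) = mex{1} = 0
g(3) = mex{0} = 1
g(4) = mex{1} = 0
g(5) = mex{0} = 1
g(6) = mex{0,1} = 2
g(7) = mex{0,1,2} = 3
g(8) = mex{0,1,3} = 2
So g(8) = 2.
Stack B is a plain Nim stack of size 12, so its Grundy value is 12.
Stack C is a plain Nim stack of size 11, so its Grundy value is 11.
Stack D is a plain Nim stack of size 2, so its Grundy value is 2.
The value of a disjunctive sum is the nim-sum of the parts.
Combined value = 2 XOR 12 XOR 11 XOR 2 = 7.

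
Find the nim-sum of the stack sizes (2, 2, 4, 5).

1

Nim-sum: 2 ⊕ 2 ⊕ 4 ⊕ 5 = 1.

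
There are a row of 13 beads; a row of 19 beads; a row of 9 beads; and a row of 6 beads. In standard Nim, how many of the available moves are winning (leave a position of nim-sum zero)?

1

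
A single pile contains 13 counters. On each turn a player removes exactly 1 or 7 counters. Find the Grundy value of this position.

1

Grundy values for subtraction set {1, 7}:
k:     0  1  2  3  4  5  6  7  8  9 10 11 12 13
g(k):  0  1  0  1  0  1  0  1  0  1  0  1  0  1
So g(13) = 1.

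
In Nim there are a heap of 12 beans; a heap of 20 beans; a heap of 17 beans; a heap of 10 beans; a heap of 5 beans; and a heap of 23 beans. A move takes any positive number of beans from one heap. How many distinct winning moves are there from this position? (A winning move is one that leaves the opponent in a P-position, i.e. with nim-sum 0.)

3

Compute the nim-sum pairwise:
12 ⊕ 20 = 24
24 ⊕ 17 = 9
9 ⊕ 10 = 3
3 ⊕ 5 = 6
6 ⊕ 23 = 17
The overall nim-sum is X = 17. A heap of size p has a winning move iff p XOR X < p (reduce it to p XOR X).
  12: 12 XOR 17 = 29 ≥ 12 — no move.
  20: 20 XOR 17 = 5 < 20 — winning move (to 5).
  17: 17 XOR 17 = 0 < 17 — winning move (to 0).
  10: 10 XOR 17 = 27 ≥ 10 — no move.
  5: 5 XOR 17 = 20 ≥ 5 — no move.
  23: 23 XOR 17 = 6 < 23 — winning move (to 6).
That gives 3 winning moves.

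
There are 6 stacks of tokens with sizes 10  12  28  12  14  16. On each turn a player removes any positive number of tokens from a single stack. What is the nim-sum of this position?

Bitwise XOR of the heap sizes:
  01010  (10)
  01100  (12)
  11100  (28)
  01100  (12)
  01110  (14)
  10000  (16)
  -----
  01000  (8)

8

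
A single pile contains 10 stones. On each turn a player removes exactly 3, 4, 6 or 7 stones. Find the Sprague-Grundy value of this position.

0

Compute g(0), g(1), … for moves {3, 4, 6, 7}:
g(0) = mex{} = 0
g(1) = mex{} = 0
g(2) = mex{} = 0
g(3) = mex{0} = 1
g(4) = mex{0} = 1
g(5) = mex{0} = 1
g(6) = mex{0,1} = 2
g(7) = mex{0,1} = 2
g(8) = mex{0,1} = 2
g(9) = mex{0,1,2} = 3
g(10) = mex{1,2} = 0
So g(10) = 0.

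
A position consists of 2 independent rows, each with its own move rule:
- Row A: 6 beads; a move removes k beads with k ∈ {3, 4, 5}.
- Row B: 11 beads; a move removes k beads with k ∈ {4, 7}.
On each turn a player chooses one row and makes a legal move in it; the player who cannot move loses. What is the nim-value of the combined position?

2

Build the Grundy sequence for row A with g(k) = mex{g(k−s) : s ∈ {3, 4, 5}, s ≤ k}:
k:     0  1  2  3  4  5  6
g(k):  0  0  0  1  1  1  2
So g(6) = 2.
Grundy values for row B (subtraction set {4, 7}):
g(0) = mex{} = 0
g(1) = mex{} = 0
g(2) = mex{} = 0
g(3) = mex{} = 0
g(4) = mex{0} = 1
g(5) = mex{0} = 1
g(6) = mex{0} = 1
g(7) = mex{0} = 1
g(8) = mex{0,1} = 2
g(9) = mex{0,1} = 2
g(10) = mex{0,1} = 2
g(11) = mex{1} = 0
So g(11) = 0.
The value of a disjunctive sum is the nim-sum of the parts.
Combined value = 2 XOR 0 = 2.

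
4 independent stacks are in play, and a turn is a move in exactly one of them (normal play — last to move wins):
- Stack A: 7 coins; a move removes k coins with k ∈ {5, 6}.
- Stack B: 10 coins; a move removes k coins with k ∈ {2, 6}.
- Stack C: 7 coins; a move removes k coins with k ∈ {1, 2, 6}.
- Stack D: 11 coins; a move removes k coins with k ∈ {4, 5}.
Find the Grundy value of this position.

For stack A, compute g(0), g(1), … with moves {5, 6}:
k:     0  1  2  3  4  5  6  7
g(k):  0  0  0  0  0  1  1  1
So g(7) = 1.
Build the Grundy sequence for stack B with g(k) = mex{g(k−s) : s ∈ {2, 6}, s ≤ k}:
k:     0  1  2  3  4  5  6  7  8  9 10
g(k):  0  0  1  1  0  0  1  1  0  0  1
So g(10) = 1.
Build the Grundy sequence for stack C with g(k) = mex{g(k−s) : s ∈ {1, 2, 6}, s ≤ k}:
g(0) = mex{} = 0
g(1) = mex{0} = 1
g(2) = mex{0,1} = 2
g(3) = mex{1,2} = 0
g(4) = mex{0,2} = 1
g(5) = mex{0,1} = 2
g(6) = mex{0,1,2} = 3
g(7) = mex{1,2,3} = 0
So g(7) = 0.
For stack D, compute g(0), g(1), … with moves {4, 5}:
g(0) = mex{} = 0
g(1) = mex{} = 0
g(2) = mex{} = 0
g(3) = mex{} = 0
g(4) = mex{0} = 1
g(5) = mex{0} = 1
g(6) = mex{0} = 1
g(7) = mex{0} = 1
g(8) = mex{0,1} = 2
g(9) = mex{1} = 0
g(10) = mex{1} = 0
g(11) = mex{1} = 0
So g(11) = 0.
By the Sprague-Grundy theorem, the Grundy value of a sum of independent games is the XOR of the component values.
Combined value = 1 ⊕ 1 ⊕ 0 ⊕ 0 = 0.

0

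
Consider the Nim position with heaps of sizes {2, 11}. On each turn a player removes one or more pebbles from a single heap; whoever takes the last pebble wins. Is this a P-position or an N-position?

N-position

Compute the nim-sum pairwise:
2 ⊕ 11 = 9
The nim-sum is 9 ≠ 0, so this is an N-position: the player to move can win.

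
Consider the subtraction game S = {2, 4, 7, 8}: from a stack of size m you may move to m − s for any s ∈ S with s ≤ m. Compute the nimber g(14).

1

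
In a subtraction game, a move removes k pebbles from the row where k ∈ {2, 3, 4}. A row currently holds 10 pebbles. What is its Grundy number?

2

Grundy values for subtraction set {2, 3, 4}:
k:     0  1  2  3  4  5  6  7  8  9 10
g(k):  0  0  1  1  2  2  0  0  1  1  2
So g(10) = 2.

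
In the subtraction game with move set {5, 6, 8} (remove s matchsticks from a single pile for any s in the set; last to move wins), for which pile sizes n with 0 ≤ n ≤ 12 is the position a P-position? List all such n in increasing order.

0, 1, 2, 3, 4

Build the Grundy sequence with g(k) = mex{g(k−s) : s ∈ {5, 6, 8}, s ≤ k}:
g(0) = mex{} = 0
g(1) = mex{} = 0
g(2) = mex{} = 0
g(3) = mex{} = 0
g(4) = mex{} = 0
g(5) = mex{0} = 1
g(6) = mex{0} = 1
g(7) = mex{0} = 1
g(8) = mex{0} = 1
g(9) = mex{0} = 1
g(10) = mex{0,1} = 2
g(11) = mex{0,1} = 2
g(12) = mex{0,1} = 2
The P-positions (g = 0) in 0..12 are 0, 1, 2, 3, 4.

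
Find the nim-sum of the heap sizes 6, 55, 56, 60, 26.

47

Write each in binary and XOR column by column:
  000110  (6)
  110111  (55)
  111000  (56)
  111100  (60)
  011010  (26)
  ------
  101111  (47)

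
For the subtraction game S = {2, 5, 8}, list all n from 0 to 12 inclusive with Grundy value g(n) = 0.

0, 1, 4, 7, 10, 11

Compute g(0), g(1), … for moves {2, 5, 8}:
k:     0  1  2  3  4  5  6  7  8  9 10 11 12
g(k):  0  0  1  1  0  2  1  0  2  1  0  0  1
The P-positions (g = 0) in 0..12 are 0, 1, 4, 7, 10, 11.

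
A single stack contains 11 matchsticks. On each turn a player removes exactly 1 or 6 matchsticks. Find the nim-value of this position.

Build the Grundy sequence with g(k) = mex{g(k−s) : s ∈ {1, 6}, s ≤ k}:
g(0) = mex{} = 0
g(1) = mex{0} = 1
g(2) = mex{1} = 0
g(3) = mex{0} = 1
g(4) = mex{1} = 0
g(5) = mex{0} = 1
g(6) = mex{0,1} = 2
g(7) = mex{1,2} = 0
g(8) = mex{0} = 1
g(9) = mex{1} = 0
g(10) = mex{0} = 1
g(11) = mex{1} = 0
So g(11) = 0.

0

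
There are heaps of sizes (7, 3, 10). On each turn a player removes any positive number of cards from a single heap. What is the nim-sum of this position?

14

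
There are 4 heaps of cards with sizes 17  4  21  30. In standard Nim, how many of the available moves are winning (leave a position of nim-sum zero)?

3

Bitwise XOR of the heap sizes:
  10001  (17)
  00100  (4)
  10101  (21)
  11110  (30)
  -----
  11110  (30)
The overall nim-sum is X = 30. A heap of size p has a winning move iff p XOR X < p (reduce it to p XOR X).
  17: 17 XOR 30 = 15 < 17 — winning move (to 15).
  4: 4 XOR 30 = 26 ≥ 4 — no move.
  21: 21 XOR 30 = 11 < 21 — winning move (to 11).
  30: 30 XOR 30 = 0 < 30 — winning move (to 0).
That gives 3 winning moves.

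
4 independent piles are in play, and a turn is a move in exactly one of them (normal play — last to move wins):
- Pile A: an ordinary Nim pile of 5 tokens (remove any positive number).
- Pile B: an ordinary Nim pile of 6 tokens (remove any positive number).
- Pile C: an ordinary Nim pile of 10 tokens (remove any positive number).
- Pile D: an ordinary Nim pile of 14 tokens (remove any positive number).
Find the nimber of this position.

Pile A is a plain Nim pile of size 5, so its Grundy value is 5.
Pile B is a plain Nim pile of size 6, so its Grundy value is 6.
Pile C is a plain Nim pile of size 10, so its Grundy value is 10.
Pile D is a plain Nim pile of size 14, so its Grundy value is 14.
The value of a disjunctive sum is the nim-sum of the parts.
Combined value = 5 XOR 6 XOR 10 XOR 14 = 7.

7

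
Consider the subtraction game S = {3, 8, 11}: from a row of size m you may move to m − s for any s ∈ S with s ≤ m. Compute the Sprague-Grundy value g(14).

2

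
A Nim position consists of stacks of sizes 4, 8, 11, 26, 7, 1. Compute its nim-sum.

In binary:
  00100  (4)
  01000  (8)
  01011  (11)
  11010  (26)
  00111  (7)
  00001  (1)
  -----
  11011  (27)

27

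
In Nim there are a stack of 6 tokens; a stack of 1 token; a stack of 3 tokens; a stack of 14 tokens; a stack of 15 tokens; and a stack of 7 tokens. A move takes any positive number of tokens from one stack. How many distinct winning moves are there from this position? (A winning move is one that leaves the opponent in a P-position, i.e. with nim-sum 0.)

5

Bitwise XOR of the heap sizes:
  0110  (6)
  0001  (1)
  0011  (3)
  1110  (14)
  1111  (15)
  0111  (7)
  ----
  0010  (2)
The overall nim-sum is X = 2. A stack of size p has a winning move iff p XOR X < p (reduce it to p XOR X).
  6: 6 XOR 2 = 4 < 6 — winning move (to 4).
  1: 1 XOR 2 = 3 ≥ 1 — no move.
  3: 3 XOR 2 = 1 < 3 — winning move (to 1).
  14: 14 XOR 2 = 12 < 14 — winning move (to 12).
  15: 15 XOR 2 = 13 < 15 — winning move (to 13).
  7: 7 XOR 2 = 5 < 7 — winning move (to 5).
That gives 5 winning moves.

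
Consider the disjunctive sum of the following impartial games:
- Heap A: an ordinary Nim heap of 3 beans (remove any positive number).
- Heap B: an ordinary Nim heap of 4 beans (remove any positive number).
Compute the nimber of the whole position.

7

Heap A is a plain Nim heap of size 3, so its Grundy value is 3.
Heap B is a plain Nim heap of size 4, so its Grundy value is 4.
The value of a disjunctive sum is the nim-sum of the parts.
Combined value = 3 XOR 4 = 7.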